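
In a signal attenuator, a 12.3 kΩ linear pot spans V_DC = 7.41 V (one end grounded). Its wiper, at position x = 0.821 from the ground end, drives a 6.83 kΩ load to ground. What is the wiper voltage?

V_out ≈ 4.81 V

Lower segment x·R_p = 10.10 kΩ; upper segment (1−x)·R_p = 2.202 kΩ.
Lower segment in parallel with the load: 10.10 ‖ 6.83 = 4.074 kΩ.
V_out = 7.41 × 4.074/(2.202 + 4.074) = 4.810 V.
(Unloaded: V_out = x·V_DC = 6.08 V.)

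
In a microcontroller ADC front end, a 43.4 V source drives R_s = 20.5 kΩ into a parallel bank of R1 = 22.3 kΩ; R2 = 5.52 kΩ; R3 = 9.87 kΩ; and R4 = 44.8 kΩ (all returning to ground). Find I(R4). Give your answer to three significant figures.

Equivalent of the parallel group: R_p = 2.860 kΩ.
V_A = 43.4 × 2.860/23.36 = 5.314 V.
I(R4) = V_A / R4 = 5.314/44.8 = 0.1186 mA.

I ≈ 0.119 mA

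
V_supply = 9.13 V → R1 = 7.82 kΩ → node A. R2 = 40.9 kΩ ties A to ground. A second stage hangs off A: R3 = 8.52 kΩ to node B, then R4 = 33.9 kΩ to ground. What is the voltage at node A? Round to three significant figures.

V_A ≈ 6.64 V

Looking into the second stage from A: R3 + R4 = 42.42 kΩ appears in parallel with R2.
R2 ‖ (R3+R4) = 20.82 kΩ.
So V_A = 9.13 × 0.7270 = 6.637 V.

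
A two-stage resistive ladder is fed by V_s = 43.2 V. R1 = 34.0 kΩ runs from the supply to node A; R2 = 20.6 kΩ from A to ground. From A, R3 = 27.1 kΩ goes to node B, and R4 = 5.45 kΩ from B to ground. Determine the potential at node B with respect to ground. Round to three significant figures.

Node A sees R2 in parallel with the series input of stage 2, R3 + R4 = 32.55 kΩ.
Effective lower resistance at A: R2 ‖ 32.55 = 12.62 kΩ.
So V_A = 43.2 × 0.2706 = 11.69 V.
Stage 2 is unloaded, so V_B = V_A · R4/(R3+R4) = 11.69 × 5.45/32.55 = 1.958 V.

V_B ≈ 1.96 V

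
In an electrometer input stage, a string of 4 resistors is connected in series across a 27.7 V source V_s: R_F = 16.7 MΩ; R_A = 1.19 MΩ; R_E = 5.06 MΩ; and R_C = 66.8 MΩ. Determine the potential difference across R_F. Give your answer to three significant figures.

ΣR = 16.7 + 1.19 + 5.06 + 66.8 = 89.75 MΩ.
Voltage divider: V = V_s · (16.70 / 89.75) = 27.7 × 0.1861 = 5.154 V.

V ≈ 5.15 V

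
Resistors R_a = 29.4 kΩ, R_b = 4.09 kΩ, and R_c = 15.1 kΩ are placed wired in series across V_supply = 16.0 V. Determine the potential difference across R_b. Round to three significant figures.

Total series resistance ΣR = 29.4 + 4.09 + 15.1 = 48.59 kΩ.
V = V_supply · R/ΣR = 16.0 × 0.08417 = 1.347 V.

V ≈ 1.35 V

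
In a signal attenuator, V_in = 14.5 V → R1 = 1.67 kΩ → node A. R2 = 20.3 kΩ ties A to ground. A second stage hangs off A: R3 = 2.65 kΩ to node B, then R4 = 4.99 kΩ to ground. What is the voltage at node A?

V_A ≈ 11.1 V

Looking into the second stage from A: R3 + R4 = 7.640 kΩ appears in parallel with R2.
R2 ‖ (R3+R4) = 5.551 kΩ.
First divider: V_A = V_in · 5.551/(1.67 + 5.551) = 11.15 V.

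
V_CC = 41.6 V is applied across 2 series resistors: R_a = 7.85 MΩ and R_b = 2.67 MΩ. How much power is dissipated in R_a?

P ≈ 123 µW

Series current I = V_CC/ΣR = 41.6/10.52 = 3.954 µA.
V(R_a) = I·R = 31.04 V; P = V·I = 31.04 × 3.954 = 122.8 µW.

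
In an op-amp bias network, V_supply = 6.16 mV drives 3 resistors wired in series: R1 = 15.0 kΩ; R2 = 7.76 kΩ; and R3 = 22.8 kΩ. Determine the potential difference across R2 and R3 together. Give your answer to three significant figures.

V ≈ 4.13 mV

Total series resistance ΣR = 15.0 + 7.76 + 22.8 = 45.56 kΩ.
R_{R2..R3} = 7.76 + 22.8 = 30.56 kΩ.
By the voltage-divider rule, V = 6.16 × 30.56/45.56 = 4.132 mV.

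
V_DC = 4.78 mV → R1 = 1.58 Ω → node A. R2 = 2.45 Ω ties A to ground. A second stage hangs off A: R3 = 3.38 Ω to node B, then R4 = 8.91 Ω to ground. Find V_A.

V_A ≈ 2.70 mV

The second stage (R3 + R4 = 12.29 Ω) loads node A in parallel with R2.
Effective lower resistance at A: R2 ‖ 12.29 = 2.043 Ω.
V_A = 4.78 × 2.043/(1.58 + 2.043) = 2.695 mV.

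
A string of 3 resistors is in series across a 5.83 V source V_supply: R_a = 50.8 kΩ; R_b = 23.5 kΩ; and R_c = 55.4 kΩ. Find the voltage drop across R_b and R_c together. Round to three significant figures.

V ≈ 3.55 V

ΣR = 50.8 + 23.5 + 55.4 = 129.7 kΩ.
R_{R_b..R_c} = 23.5 + 55.4 = 78.90 kΩ.
By the voltage-divider rule, V = 5.83 × 78.90/129.7 = 3.547 V.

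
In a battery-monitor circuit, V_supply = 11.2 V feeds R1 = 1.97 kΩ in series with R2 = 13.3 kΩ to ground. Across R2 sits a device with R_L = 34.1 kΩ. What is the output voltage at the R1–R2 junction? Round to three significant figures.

V_out ≈ 9.29 V

First combine the lower leg with the load: R2 ‖ R_L = 9.568 kΩ.
Now apply the divider: V_out = 11.2 × 0.8293 = 9.288 V.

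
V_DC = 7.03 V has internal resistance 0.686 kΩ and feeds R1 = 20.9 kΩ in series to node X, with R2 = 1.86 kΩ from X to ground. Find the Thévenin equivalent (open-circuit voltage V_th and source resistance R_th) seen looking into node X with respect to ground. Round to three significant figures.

R1' = 0.686 + 20.9 = 21.59 kΩ (source resistance + R1).
Open-circuit (no load on X): V_th = V_DC · R2/(R1' + R2) = 7.03 × 1.86/(21.59 + 1.86) = 0.5577 V.
Looking into X with the source shorted: R_th = R1'·R2/(R1'+R2) = 21.59 × 1.86/23.45 = 1.712 kΩ.

V_th ≈ 0.558 V, R_th ≈ 1.71 kΩ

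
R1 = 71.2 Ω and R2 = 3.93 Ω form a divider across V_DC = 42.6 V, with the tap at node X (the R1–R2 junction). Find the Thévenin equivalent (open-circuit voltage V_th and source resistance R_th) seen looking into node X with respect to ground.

With X open, the divider is unloaded: V_th = 42.6 × 3.93/75.13 = 2.228 V.
Zeroing V_DC shorts the top of R1 to ground, so R_th = R1 ‖ R2 = 3.724 Ω.

V_th ≈ 2.23 V, R_th ≈ 3.72 Ω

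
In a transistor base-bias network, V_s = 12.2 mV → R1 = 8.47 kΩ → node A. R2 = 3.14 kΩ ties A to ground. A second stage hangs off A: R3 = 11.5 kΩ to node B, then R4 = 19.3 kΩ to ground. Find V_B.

Node A sees R2 in parallel with the series input of stage 2, R3 + R4 = 30.80 kΩ.
Effective lower resistance at A: R2 ‖ 30.80 = 2.849 kΩ.
First divider: V_A = V_s · 2.849/(8.47 + 2.849) = 3.071 mV.
Then the unloaded second divider: V_B = V_A × R4/(R3+R4) = 3.071 × 0.6266 = 1.924 mV.

V_B ≈ 1.92 mV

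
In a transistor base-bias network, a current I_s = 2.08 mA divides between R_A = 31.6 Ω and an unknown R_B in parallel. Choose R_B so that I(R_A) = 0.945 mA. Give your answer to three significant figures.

The fraction through R_A equals R_B/(R_A+R_B).
With f = 0.4543, R_B = R_A · f/(1−f) = 31.6 × 0.8326 = 26.31 Ω.

R_B ≈ 26.3 Ω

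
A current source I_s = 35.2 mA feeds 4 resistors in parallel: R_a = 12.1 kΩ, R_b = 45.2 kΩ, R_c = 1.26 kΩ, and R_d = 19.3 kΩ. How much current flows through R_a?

Conductances: ΣG = 1/12.1 + 1/45.2 + 1/1.26 + 1/19.3 = 0.9502 (1/kΩ).
Current divider: I(R_a) = I_s · G_k/ΣG = 35.2 × (0.08264/0.9502) = 35.2 × 0.08697 = 3.061 mA.

I ≈ 3.06 mA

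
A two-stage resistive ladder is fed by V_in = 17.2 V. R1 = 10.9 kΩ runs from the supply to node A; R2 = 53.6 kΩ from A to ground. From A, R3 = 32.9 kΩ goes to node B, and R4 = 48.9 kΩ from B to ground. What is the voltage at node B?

Looking into the second stage from A: R3 + R4 = 81.80 kΩ appears in parallel with R2.
R2 ‖ (R3+R4) = 32.38 kΩ.
V_A = 17.2 × 32.38/(10.9 + 32.38) = 12.87 V.
Then the unloaded second divider: V_B = V_A × R4/(R3+R4) = 12.87 × 0.5978 = 7.693 V.

V_B ≈ 7.69 V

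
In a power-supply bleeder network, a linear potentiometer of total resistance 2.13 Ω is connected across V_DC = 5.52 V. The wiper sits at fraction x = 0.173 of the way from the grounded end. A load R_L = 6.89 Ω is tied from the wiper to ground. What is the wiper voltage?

V_out ≈ 0.915 V

The pot divides into 1.762 Ω above the wiper and 0.3685 Ω below.
Lower segment in parallel with the load: 0.3685 ‖ 6.89 = 0.3498 Ω.
Then V_out = V_DC · 0.3498/(1.762 + 0.3498) = 0.9145 V.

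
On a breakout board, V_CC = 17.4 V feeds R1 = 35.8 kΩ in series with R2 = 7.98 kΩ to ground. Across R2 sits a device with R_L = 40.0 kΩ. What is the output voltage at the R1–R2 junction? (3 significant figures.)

The load sits in parallel with R2, giving an effective lower resistance R2' = R2·R_L/(R2+R_L) = 6.653 kΩ.
Now apply the divider: V_out = 17.4 × 0.1567 = 2.727 V.

V_out ≈ 2.73 V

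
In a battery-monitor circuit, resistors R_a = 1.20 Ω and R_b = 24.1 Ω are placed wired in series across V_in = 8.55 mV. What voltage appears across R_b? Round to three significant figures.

V ≈ 8.14 mV

Total series resistance ΣR = 1.20 + 24.1 = 25.30 Ω.
Voltage divider: V = V_in · (24.10 / 25.30) = 8.55 × 0.9526 = 8.144 mV.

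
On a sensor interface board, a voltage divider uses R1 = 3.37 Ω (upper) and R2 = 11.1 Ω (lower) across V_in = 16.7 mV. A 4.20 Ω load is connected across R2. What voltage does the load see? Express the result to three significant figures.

The load sits in parallel with R2, giving an effective lower resistance R2' = R2·R_L/(R2+R_L) = 3.047 Ω.
Voltage divider with the loaded lower leg: V_out = 16.7 × 3.047/(3.37 + 3.047) = 16.7 × 0.4748 = 7.930 mV.

V_out ≈ 7.93 mV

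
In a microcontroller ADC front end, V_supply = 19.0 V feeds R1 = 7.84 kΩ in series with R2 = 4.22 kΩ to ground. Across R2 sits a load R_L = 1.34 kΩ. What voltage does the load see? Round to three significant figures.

V_out ≈ 2.18 V

R2 ‖ R_L = (4.22 × 1.34)/(4.22 + 1.34) = 1.017 kΩ.
Voltage divider with the loaded lower leg: V_out = 19.0 × 1.017/(7.84 + 1.017) = 19.0 × 0.1148 = 2.182 V.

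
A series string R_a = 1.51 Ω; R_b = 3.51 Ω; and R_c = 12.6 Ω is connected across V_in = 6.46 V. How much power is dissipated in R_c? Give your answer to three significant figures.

P ≈ 1.69 W

ΣR = 17.62 Ω → I = 6.46/17.62 = 0.3666 A.
P(R_c) = I²·R_c = (0.3666)² × 12.6 = 1.694 W.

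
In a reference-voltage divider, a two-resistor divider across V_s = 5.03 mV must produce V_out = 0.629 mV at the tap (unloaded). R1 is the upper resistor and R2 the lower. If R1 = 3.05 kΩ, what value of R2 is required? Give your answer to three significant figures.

R2 ≈ 0.436 kΩ

The divider ratio is R2/(R1+R2) = 0.629/5.03 = 0.1250.
Rearranging, R2 = R1·k/(1−k) = 3.05 × 0.1429 = 0.4359 kΩ.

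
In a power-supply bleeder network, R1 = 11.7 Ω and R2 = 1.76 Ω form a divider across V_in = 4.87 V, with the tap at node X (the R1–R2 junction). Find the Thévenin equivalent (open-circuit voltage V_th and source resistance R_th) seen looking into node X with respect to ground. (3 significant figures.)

Open-circuit (no load on X): V_th = V_in · R2/(R1 + R2) = 4.87 × 1.76/(11.70 + 1.76) = 0.6368 V.
Looking into X with the source shorted: R_th = R1·R2/(R1+R2) = 11.70 × 1.76/13.46 = 1.530 Ω.

V_th ≈ 0.637 V, R_th ≈ 1.53 Ω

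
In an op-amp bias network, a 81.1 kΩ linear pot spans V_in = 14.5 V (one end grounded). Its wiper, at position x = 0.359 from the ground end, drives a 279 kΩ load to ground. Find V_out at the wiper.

The pot divides into 51.99 kΩ above the wiper and 29.11 kΩ below.
Lower segment in parallel with the load: 29.11 ‖ 279 = 26.36 kΩ.
V_out = 14.5 × 26.36/(51.99 + 26.36) = 4.879 V.
(Unloaded: V_out = x·V_in = 5.21 V.)

V_out ≈ 4.88 V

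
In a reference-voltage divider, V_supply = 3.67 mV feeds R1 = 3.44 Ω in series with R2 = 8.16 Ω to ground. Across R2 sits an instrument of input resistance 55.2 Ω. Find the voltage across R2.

The load sits in parallel with R2, giving an effective lower resistance R2' = R2·R_L/(R2+R_L) = 7.109 Ω.
Now apply the divider: V_out = 3.67 × 0.6739 = 2.473 mV.
(Unloaded it would be 2.58 mV; the load pulls it down.)

V_out ≈ 2.47 mV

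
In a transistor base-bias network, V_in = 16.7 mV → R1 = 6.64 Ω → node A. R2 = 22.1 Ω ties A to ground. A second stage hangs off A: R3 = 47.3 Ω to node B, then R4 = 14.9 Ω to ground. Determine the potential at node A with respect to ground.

Node A sees R2 in parallel with the series input of stage 2, R3 + R4 = 62.20 Ω.
Effective lower resistance at A: R2 ‖ 62.20 = 16.31 Ω.
V_A = 16.7 × 16.31/(6.64 + 16.31) = 11.87 mV.

V_A ≈ 11.9 mV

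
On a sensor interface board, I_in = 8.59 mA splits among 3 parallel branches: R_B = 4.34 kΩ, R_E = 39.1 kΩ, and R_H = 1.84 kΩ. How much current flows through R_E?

I ≈ 0.275 mA

Total conductance ΣG = 1/4.34 + 1/39.1 + 1/1.84 = 0.7995 (units of 1/kΩ).
By the current-divider rule, I = I_in · G_k/ΣG = 8.59 × 0.03199 = 0.2748 mA.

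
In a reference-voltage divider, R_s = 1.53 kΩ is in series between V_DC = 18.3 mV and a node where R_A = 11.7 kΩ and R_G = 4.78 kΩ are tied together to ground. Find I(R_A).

I ≈ 1.08 µA

Parallel bank: R_p = 1/(1/11.7 + 1/4.78) = 3.394 kΩ.
V_A = 18.3 × 3.394/4.924 = 12.61 mV.
I(R_A) = V_A / R_A = 12.61/11.7 = 1.078 µA.
(Check via current divider: I_total = 3.717 µA; share G_k/ΣG = 0.2900 → same result.)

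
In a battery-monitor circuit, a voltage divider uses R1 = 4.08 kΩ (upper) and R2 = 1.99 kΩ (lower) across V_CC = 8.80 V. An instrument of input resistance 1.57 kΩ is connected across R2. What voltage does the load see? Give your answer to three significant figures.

V_out ≈ 1.56 V

R2 ‖ R_L = (1.99 × 1.57)/(1.99 + 1.57) = 0.8776 kΩ.
Voltage divider with the loaded lower leg: V_out = 8.80 × 0.8776/(4.08 + 0.8776) = 8.80 × 0.1770 = 1.558 V.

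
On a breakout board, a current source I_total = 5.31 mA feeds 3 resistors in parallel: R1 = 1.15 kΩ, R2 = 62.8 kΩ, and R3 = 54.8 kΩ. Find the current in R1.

Total conductance ΣG = 1/1.15 + 1/62.8 + 1/54.8 = 0.9037 (units of 1/kΩ).
By the current-divider rule, I = I_total · G_k/ΣG = 5.31 × 0.9622 = 5.109 mA.

I ≈ 5.11 mA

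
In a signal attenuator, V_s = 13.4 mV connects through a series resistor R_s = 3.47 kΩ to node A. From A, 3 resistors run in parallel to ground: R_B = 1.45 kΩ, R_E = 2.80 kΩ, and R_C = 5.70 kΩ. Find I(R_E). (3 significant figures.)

I ≈ 0.913 µA

Parallel bank: R_p = 1/(1/1.45 + 1/2.80 + 1/5.70) = 0.8182 kΩ.
V_A = 13.4 × 0.8182/4.288 = 2.557 mV.
Branch current I = V_A/R_E = 2.557/2.80 = 0.9131 µA.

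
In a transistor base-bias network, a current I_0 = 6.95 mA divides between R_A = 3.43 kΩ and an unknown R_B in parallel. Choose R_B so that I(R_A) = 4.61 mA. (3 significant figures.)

R_B ≈ 6.76 kΩ

In a two-way split, I_A/I_0 = R_B/(R_A + R_B).
With f = 0.6633, R_B = R_A · f/(1−f) = 3.43 × 1.970 = 6.757 kΩ.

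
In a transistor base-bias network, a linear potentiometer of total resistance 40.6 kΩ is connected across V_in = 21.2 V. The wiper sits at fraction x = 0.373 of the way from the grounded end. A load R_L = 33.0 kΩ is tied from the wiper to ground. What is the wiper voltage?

The pot divides into 25.46 kΩ above the wiper and 15.14 kΩ below.
(x·R_p) ‖ R_L = 10.38 kΩ.
V_out = 21.2 × 10.38/(25.46 + 10.38) = 6.141 V.
(Unloaded: V_out = x·V_in = 7.91 V.)

V_out ≈ 6.14 V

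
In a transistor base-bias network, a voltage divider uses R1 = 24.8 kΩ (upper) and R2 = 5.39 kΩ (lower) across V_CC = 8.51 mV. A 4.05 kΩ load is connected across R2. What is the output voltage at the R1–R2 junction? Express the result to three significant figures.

First combine the lower leg with the load: R2 ‖ R_L = 2.312 kΩ.
Now apply the divider: V_out = 8.51 × 0.08529 = 0.7258 mV.

V_out ≈ 0.726 mV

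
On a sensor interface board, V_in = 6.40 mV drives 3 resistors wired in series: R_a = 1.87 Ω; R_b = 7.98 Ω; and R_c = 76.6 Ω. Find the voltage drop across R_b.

V ≈ 0.591 mV

Series total: ΣR = 1.87 + 7.98 + 76.6 = 86.45 Ω.
V = V_in · R/ΣR = 6.40 × 0.09231 = 0.5908 mV.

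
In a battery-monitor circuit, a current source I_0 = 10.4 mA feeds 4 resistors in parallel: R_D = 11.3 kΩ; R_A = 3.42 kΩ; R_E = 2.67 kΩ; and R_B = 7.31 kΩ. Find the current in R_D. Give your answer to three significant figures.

I ≈ 1.03 mA

ΣG = 1/11.3 + 1/3.42 + 1/2.67 + 1/7.31 = 0.8922.
Current divider: I(R_D) = I_0 · G_k/ΣG = 10.4 × (0.08850/0.8922) = 10.4 × 0.09919 = 1.032 mA.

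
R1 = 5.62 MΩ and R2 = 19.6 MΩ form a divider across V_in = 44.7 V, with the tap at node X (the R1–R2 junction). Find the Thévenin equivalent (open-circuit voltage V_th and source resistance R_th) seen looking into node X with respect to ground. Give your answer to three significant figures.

With X open, the divider is unloaded: V_th = 44.7 × 19.6/25.22 = 34.74 V.
Zeroing V_in shorts the top of R1 to ground, so R_th = R1 ‖ R2 = 4.368 MΩ.

V_th ≈ 34.7 V, R_th ≈ 4.37 MΩ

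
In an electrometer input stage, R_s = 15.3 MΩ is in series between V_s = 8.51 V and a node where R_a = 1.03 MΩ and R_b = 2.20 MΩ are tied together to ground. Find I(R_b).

I ≈ 0.170 µA

Equivalent of the parallel group: R_p = 0.7015 MΩ.
V_A = 8.51 × 0.7015/16.00 = 0.3731 V.
Branch current I = V_A/R_b = 0.3731/2.20 = 0.1696 µA.
(Check via current divider: I_total = 0.5318 µA; share G_k/ΣG = 0.3189 → same result.)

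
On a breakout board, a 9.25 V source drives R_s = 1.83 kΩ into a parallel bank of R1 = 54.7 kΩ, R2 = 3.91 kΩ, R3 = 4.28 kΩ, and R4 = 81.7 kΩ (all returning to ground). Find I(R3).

I ≈ 1.11 mA

Combine the parallel branches: R_p = (1/54.7 + 1/3.91 + 1/4.28 + 1/81.7)⁻¹ = 1.923 kΩ.
V_A = 9.25 × 1.923/3.753 = 4.740 V.
I(R3) = V_A / R3 = 4.740/4.28 = 1.107 mA.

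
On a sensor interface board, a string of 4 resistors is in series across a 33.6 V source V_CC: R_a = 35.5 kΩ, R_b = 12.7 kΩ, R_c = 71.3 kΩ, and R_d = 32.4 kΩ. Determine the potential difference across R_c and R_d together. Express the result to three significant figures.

V ≈ 22.9 V

Total series resistance ΣR = 35.5 + 12.7 + 71.3 + 32.4 = 151.9 kΩ.
R_{R_c..R_d} = 71.3 + 32.4 = 103.7 kΩ.
Voltage divider: V = V_CC · (103.7 / 151.9) = 33.6 × 0.6827 = 22.94 V.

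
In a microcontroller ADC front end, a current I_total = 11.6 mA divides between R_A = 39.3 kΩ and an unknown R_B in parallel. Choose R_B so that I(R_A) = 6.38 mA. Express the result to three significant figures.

In a two-way split, I_A/I_total = R_B/(R_A + R_B).
6.38/11.6 = R_B/(R_A + R_B) → R_B = R_A · (0.5500)/(1 − 0.5500) = 39.3 × 1.222 = 48.03 kΩ.

R_B ≈ 48.0 kΩ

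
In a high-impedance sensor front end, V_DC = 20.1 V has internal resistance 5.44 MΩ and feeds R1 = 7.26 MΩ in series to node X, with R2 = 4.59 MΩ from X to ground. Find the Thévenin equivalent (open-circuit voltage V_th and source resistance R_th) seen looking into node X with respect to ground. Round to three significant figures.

R1' = 5.44 + 7.26 = 12.70 MΩ (source resistance + R1).
With X open, the divider is unloaded: V_th = 20.1 × 4.59/17.29 = 5.336 V.
Zeroing V_DC shorts the top of R1' to ground, so R_th = R1' ‖ R2 = 3.371 MΩ.

V_th ≈ 5.34 V, R_th ≈ 3.37 MΩ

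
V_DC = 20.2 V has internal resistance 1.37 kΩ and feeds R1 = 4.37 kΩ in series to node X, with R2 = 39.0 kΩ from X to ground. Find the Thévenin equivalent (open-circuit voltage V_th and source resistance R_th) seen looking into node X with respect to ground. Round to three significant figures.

R1' = 1.37 + 4.37 = 5.740 kΩ (source resistance + R1).
V_th is the unloaded tap voltage: V_DC · R2/(R1'+R2) = 20.2 × 0.8717 = 17.61 V.
Looking into X with the source shorted: R_th = R1'·R2/(R1'+R2) = 5.740 × 39.0/44.74 = 5.004 kΩ.

V_th ≈ 17.6 V, R_th ≈ 5.00 kΩ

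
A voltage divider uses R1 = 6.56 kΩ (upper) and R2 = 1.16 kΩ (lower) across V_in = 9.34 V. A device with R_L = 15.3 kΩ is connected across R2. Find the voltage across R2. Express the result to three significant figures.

R2 ‖ R_L = (1.16 × 15.3)/(1.16 + 15.3) = 1.078 kΩ.
Then V_out = V_in · R2'/(R1 + R2') = 9.34 × 1.078/7.638 = 1.318 V.

V_out ≈ 1.32 V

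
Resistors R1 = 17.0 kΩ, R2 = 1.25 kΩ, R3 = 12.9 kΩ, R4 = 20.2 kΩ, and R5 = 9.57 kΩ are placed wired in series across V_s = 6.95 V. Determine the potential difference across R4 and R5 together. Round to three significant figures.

V ≈ 3.40 V

Series total: ΣR = 17.0 + 1.25 + 12.9 + 20.2 + 9.57 = 60.92 kΩ.
R_{R4..R5} = 20.2 + 9.57 = 29.77 kΩ.
V = V_s · R/ΣR = 6.95 × 0.4887 = 3.396 V.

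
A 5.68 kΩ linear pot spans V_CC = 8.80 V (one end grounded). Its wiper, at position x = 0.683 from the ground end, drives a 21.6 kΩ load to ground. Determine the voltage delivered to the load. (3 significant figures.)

V_out ≈ 5.69 V

Split the track: R_lower = x·R_p = 3.879 kΩ, R_upper = (1−x)·R_p = 1.801 kΩ.
R_L loads the lower segment: effective lower R = 3.289 kΩ.
Then V_out = V_CC · 3.289/(1.801 + 3.289) = 5.687 V.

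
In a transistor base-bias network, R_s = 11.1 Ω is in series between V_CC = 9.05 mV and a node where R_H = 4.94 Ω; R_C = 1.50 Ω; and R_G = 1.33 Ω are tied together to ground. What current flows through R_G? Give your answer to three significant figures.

Combine the parallel branches: R_p = (1/4.94 + 1/1.50 + 1/1.33)⁻¹ = 0.6169 Ω.
V_A by voltage divider: V_A = 9.05 × 0.6169/(11.1 + 0.6169) = 0.4765 mV.
I(R_G) = V_A / R_G = 0.4765/1.33 = 0.3583 mA.

I ≈ 0.358 mA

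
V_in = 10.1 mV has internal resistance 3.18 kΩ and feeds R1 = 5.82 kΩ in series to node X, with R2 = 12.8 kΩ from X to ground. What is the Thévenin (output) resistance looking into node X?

R1' = 3.18 + 5.82 = 9.000 kΩ (source resistance + R1).
Looking into X with the source shorted: R_th = R1'·R2/(R1'+R2) = 9.000 × 12.8/21.80 = 5.284 kΩ.

R_th ≈ 5.28 kΩ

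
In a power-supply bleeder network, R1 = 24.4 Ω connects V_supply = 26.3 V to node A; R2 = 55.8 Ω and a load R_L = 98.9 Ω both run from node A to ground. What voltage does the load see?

V_out ≈ 15.6 V

The load sits in parallel with R2, giving an effective lower resistance R2' = R2·R_L/(R2+R_L) = 35.67 Ω.
Now apply the divider: V_out = 26.3 × 0.5938 = 15.62 V.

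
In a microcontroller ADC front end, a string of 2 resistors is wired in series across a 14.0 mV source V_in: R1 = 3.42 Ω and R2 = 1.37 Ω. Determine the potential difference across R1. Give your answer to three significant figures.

Total series resistance ΣR = 3.42 + 1.37 = 4.790 Ω.
By the voltage-divider rule, V = 14.0 × 3.420/4.790 = 9.996 mV.

V ≈ 10.0 mV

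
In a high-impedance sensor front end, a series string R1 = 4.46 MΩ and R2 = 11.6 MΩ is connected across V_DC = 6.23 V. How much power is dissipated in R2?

P ≈ 1.75 µW

The common current is I = 6.23/16.06 = 0.3879 µA.
P(R2) = I²·R2 = (0.3879)² × 11.6 = 1.746 µW.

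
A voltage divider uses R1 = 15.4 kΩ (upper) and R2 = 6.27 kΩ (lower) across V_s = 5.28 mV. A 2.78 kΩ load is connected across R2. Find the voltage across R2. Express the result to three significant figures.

V_out ≈ 0.587 mV

The load sits in parallel with R2, giving an effective lower resistance R2' = R2·R_L/(R2+R_L) = 1.926 kΩ.
Now apply the divider: V_out = 5.28 × 0.1112 = 0.5869 mV.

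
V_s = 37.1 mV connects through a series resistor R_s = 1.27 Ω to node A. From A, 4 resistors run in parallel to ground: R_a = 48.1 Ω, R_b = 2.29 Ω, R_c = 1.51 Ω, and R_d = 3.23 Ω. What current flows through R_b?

I ≈ 5.75 mA

Parallel bank: R_p = 1/(1/48.1 + 1/2.29 + 1/1.51 + 1/3.23) = 0.6996 Ω.
Node voltage V_A = V_s · R_p/(R_s + R_p) = 37.1 × 0.3552 = 13.18 mV.
I(R_b) = V_A / R_b = 13.18/2.29 = 5.755 mA.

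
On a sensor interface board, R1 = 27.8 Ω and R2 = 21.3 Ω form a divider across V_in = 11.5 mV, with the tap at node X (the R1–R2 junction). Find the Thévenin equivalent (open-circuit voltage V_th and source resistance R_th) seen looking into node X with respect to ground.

Open-circuit (no load on X): V_th = V_in · R2/(R1 + R2) = 11.5 × 21.3/(27.80 + 21.3) = 4.989 mV.
Looking into X with the source shorted: R_th = R1·R2/(R1+R2) = 27.80 × 21.3/49.10 = 12.06 Ω.

V_th ≈ 4.99 mV, R_th ≈ 12.1 Ω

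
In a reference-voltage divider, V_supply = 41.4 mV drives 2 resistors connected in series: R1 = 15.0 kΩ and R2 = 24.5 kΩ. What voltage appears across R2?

V ≈ 25.7 mV

Series total: ΣR = 15.0 + 24.5 = 39.50 kΩ.
V = V_supply · R/ΣR = 41.4 × 0.6203 = 25.68 mV.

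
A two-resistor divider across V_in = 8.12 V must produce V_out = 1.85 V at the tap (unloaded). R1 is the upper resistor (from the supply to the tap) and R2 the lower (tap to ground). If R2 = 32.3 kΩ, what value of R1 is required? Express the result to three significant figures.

R1 ≈ 109 kΩ

V_out/V_in = R2/(R1+R2) = 0.2278.
Rearranging, R1 = R2·(1−k)/k = 32.3 × 3.389 = 109.5 kΩ.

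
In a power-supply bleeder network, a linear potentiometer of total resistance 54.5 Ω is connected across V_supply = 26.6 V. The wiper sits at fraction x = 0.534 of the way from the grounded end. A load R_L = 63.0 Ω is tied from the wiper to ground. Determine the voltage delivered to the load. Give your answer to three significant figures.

V_out ≈ 11.7 V

Lower segment x·R_p = 29.10 Ω; upper segment (1−x)·R_p = 25.40 Ω.
Lower segment in parallel with the load: 29.10 ‖ 63.0 = 19.91 Ω.
V_out = 26.6 × 19.91/(25.40 + 19.91) = 11.69 V.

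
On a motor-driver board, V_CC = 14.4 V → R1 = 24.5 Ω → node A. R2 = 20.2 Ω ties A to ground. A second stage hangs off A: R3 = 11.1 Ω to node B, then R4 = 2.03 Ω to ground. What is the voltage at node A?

V_A ≈ 3.53 V

Node A sees R2 in parallel with the series input of stage 2, R3 + R4 = 13.13 Ω.
Effective lower resistance at A: R2 ‖ 13.13 = 7.958 Ω.
V_A = 14.4 × 7.958/(24.5 + 7.958) = 3.530 V.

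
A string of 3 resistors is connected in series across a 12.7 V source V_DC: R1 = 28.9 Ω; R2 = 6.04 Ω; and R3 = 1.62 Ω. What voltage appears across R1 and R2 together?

ΣR = 28.9 + 6.04 + 1.62 = 36.56 Ω.
R_{R1..R2} = 28.9 + 6.04 = 34.94 Ω.
By the voltage-divider rule, V = 12.7 × 34.94/36.56 = 12.14 V.

V ≈ 12.1 V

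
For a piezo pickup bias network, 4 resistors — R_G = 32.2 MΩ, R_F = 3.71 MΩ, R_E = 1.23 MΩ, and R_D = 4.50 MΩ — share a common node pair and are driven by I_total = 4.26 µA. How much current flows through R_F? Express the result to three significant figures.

Conductances: ΣG = 1/32.2 + 1/3.71 + 1/1.23 + 1/4.50 = 1.336 (1/MΩ).
By the current-divider rule, I = I_total · G_k/ΣG = 4.26 × 0.2018 = 0.8596 µA.

I ≈ 0.860 µA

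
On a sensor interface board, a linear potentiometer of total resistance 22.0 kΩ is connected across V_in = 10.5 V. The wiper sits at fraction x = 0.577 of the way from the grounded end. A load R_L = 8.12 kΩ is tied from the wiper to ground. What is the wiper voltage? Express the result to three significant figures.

V_out ≈ 3.65 V

Split the track: R_lower = x·R_p = 12.69 kΩ, R_upper = (1−x)·R_p = 9.306 kΩ.
R_L loads the lower segment: effective lower R = 4.952 kΩ.
Loaded-divider output: V_out = 10.5 × 0.3473 = 3.647 V.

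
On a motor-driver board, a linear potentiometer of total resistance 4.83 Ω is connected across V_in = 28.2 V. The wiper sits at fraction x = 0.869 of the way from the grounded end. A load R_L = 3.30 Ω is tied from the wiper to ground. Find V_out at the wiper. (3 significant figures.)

Lower segment x·R_p = 4.197 Ω; upper segment (1−x)·R_p = 0.6327 Ω.
R_L loads the lower segment: effective lower R = 1.847 Ω.
Then V_out = V_in · 1.847/(0.6327 + 1.847) = 21.01 V.

V_out ≈ 21.0 V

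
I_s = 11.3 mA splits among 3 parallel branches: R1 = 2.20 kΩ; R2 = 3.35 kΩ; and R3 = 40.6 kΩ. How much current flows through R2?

I ≈ 4.34 mA

Conductances: ΣG = 1/2.20 + 1/3.35 + 1/40.6 = 0.7777 (1/kΩ).
By the current-divider rule, I = I_s · G_k/ΣG = 11.3 × 0.3838 = 4.337 mA.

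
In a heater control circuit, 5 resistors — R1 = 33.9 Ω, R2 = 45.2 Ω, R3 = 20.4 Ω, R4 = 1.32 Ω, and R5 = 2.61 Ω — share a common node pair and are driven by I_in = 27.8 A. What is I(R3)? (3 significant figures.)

Conductances: ΣG = 1/33.9 + 1/45.2 + 1/20.4 + 1/1.32 + 1/2.61 = 1.241 (1/Ω).
Current divider: I(R3) = I_in · G_k/ΣG = 27.8 × (0.04902/1.241) = 27.8 × 0.03949 = 1.098 A.

I ≈ 1.10 A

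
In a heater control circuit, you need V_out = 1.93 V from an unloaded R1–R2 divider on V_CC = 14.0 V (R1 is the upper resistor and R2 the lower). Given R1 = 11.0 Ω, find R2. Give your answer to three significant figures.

The divider ratio is R2/(R1+R2) = 1.93/14.0 = 0.1379.
So R2 = R1 · V_out/(V_CC − V_out) = 11.0 × 1.93/(14.0 − 1.93) = 11.0 × 0.1599 = 1.759 Ω.

R2 ≈ 1.76 Ω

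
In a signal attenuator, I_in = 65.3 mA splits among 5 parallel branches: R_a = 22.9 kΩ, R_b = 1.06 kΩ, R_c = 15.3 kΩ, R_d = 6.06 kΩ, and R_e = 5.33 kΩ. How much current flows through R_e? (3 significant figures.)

Total conductance ΣG = 1/22.9 + 1/1.06 + 1/15.3 + 1/6.06 + 1/5.33 = 1.405 (units of 1/kΩ).
R_e takes the fraction G_k/ΣG = 0.1876/1.405 = 0.1335, so I = 65.3 × 0.1335 = 8.720 mA.

I ≈ 8.72 mA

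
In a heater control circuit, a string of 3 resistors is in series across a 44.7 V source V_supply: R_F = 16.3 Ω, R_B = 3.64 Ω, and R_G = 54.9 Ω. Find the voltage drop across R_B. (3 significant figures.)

V ≈ 2.17 V

Series total: ΣR = 16.3 + 3.64 + 54.9 = 74.84 Ω.
V = V_supply · R/ΣR = 44.7 × 0.04864 = 2.174 V.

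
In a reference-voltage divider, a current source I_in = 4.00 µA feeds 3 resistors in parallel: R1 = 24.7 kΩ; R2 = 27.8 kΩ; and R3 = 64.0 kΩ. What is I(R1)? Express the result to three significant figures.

I ≈ 1.76 µA

ΣG = 1/24.7 + 1/27.8 + 1/64.0 = 0.09208.
Current divider: I(R1) = I_in · G_k/ΣG = 4.00 × (0.04049/0.09208) = 4.00 × 0.4397 = 1.759 µA.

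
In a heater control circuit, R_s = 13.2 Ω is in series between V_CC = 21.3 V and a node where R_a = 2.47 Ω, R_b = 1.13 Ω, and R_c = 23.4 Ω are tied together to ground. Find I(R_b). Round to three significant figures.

Equivalent of the parallel group: R_p = 0.7504 Ω.
Node voltage V_A = V_CC · R_p/(R_s + R_p) = 21.3 × 0.05379 = 1.146 V.
I(R_b) = V_A / R_b = 1.146/1.13 = 1.014 A.

I ≈ 1.01 A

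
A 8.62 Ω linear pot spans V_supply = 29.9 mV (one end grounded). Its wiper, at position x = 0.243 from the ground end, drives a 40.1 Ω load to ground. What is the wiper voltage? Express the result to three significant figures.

V_out ≈ 6.99 mV

Lower segment x·R_p = 2.095 Ω; upper segment (1−x)·R_p = 6.525 Ω.
R_L loads the lower segment: effective lower R = 1.991 Ω.
V_out = 29.9 × 1.991/(6.525 + 1.991) = 6.989 mV.
(Unloaded: V_out = x·V_supply = 7.27 mV.)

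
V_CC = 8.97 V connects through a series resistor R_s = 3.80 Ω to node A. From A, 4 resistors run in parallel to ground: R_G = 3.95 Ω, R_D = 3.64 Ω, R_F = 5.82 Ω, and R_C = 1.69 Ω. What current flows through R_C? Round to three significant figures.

I ≈ 0.898 A

Combine the parallel branches: R_p = (1/3.95 + 1/3.64 + 1/5.82 + 1/1.69)⁻¹ = 0.7743 Ω.
Node voltage V_A = V_CC · R_p/(R_s + R_p) = 8.97 × 0.1693 = 1.518 V.
I(R_C) = V_A / R_C = 1.518/1.69 = 0.8985 A.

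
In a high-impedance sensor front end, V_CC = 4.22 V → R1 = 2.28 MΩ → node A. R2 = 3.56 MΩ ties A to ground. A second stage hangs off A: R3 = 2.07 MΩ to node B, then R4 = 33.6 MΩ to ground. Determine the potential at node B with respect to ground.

The second stage (R3 + R4 = 35.67 MΩ) loads node A in parallel with R2.
R2 ‖ (R3+R4) = 3.237 MΩ.
V_A = 4.22 × 3.237/(2.28 + 3.237) = 2.476 V.
Then the unloaded second divider: V_B = V_A × R4/(R3+R4) = 2.476 × 0.9420 = 2.332 V.

V_B ≈ 2.33 V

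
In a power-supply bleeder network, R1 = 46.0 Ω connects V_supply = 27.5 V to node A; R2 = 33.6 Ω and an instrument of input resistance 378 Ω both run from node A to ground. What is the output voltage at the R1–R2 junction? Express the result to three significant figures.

The load sits in parallel with R2, giving an effective lower resistance R2' = R2·R_L/(R2+R_L) = 30.86 Ω.
Then V_out = V_supply · R2'/(R1 + R2') = 27.5 × 30.86/76.86 = 11.04 V.
(Unloaded it would be 11.6 V; the load pulls it down.)

V_out ≈ 11.0 V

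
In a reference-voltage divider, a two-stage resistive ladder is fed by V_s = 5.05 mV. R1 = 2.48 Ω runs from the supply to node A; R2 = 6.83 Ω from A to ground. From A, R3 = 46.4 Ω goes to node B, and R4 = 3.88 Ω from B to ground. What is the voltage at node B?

Looking into the second stage from A: R3 + R4 = 50.28 Ω appears in parallel with R2.
R2 ‖ (R3+R4) = 6.013 Ω.
So V_A = 5.05 × 0.7080 = 3.575 mV.
V_B = V_A × 0.07717 = 0.2759 mV.

V_B ≈ 0.276 mV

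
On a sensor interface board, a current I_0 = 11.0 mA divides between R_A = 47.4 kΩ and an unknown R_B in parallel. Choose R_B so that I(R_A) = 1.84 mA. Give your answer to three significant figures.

In a two-way split, I_A/I_0 = R_B/(R_A + R_B).
With f = 0.1673, R_B = R_A · f/(1−f) = 47.4 × 0.2009 = 9.521 kΩ.

R_B ≈ 9.52 kΩ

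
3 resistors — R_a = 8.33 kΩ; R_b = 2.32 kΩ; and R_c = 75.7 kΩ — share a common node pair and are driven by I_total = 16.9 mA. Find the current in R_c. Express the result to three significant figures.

Total conductance ΣG = 1/8.33 + 1/2.32 + 1/75.7 = 0.5643 (units of 1/kΩ).
R_c takes the fraction G_k/ΣG = 0.01321/0.5643 = 0.02341, so I = 16.9 × 0.02341 = 0.3956 mA.

I ≈ 0.396 mA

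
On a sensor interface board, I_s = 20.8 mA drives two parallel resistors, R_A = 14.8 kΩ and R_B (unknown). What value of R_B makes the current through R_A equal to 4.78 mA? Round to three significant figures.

R_B ≈ 4.42 kΩ

Two-branch current divider: I_A = I_s · R_B/(R_A + R_B).
With f = 0.2298, R_B = R_A · f/(1−f) = 14.8 × 0.2984 = 4.416 kΩ.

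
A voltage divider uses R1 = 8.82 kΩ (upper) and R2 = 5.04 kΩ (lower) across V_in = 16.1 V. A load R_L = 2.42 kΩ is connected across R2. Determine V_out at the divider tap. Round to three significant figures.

The load sits in parallel with R2, giving an effective lower resistance R2' = R2·R_L/(R2+R_L) = 1.635 kΩ.
Then V_out = V_in · R2'/(R1 + R2') = 16.1 × 1.635/10.45 = 2.518 V.
(Unloaded it would be 5.85 V; the load pulls it down.)

V_out ≈ 2.52 V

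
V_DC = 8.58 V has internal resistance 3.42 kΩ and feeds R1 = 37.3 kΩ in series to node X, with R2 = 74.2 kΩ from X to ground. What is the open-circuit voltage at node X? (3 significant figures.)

V_th ≈ 5.54 V

R1' = 3.42 + 37.3 = 40.72 kΩ (source resistance + R1).
With X open, the divider is unloaded: V_th = 8.58 × 74.2/114.9 = 5.540 V.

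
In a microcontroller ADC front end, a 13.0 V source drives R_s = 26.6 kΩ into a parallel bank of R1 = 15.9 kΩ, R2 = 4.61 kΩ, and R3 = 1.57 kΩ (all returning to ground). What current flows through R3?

I ≈ 0.326 mA

Combine the parallel branches: R_p = (1/15.9 + 1/4.61 + 1/1.57)⁻¹ = 1.091 kΩ.
Node voltage V_A = V_in · R_p/(R_s + R_p) = 13.0 × 0.03939 = 0.5121 V.
Branch current I = V_A/R3 = 0.5121/1.57 = 0.3262 mA.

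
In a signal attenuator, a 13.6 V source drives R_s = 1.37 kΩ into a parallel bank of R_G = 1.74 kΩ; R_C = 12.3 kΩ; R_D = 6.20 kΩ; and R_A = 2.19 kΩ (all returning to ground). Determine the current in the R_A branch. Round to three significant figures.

I ≈ 2.26 mA

Parallel bank: R_p = 1/(1/1.74 + 1/12.3 + 1/6.20 + 1/2.19) = 0.7850 kΩ.
V_A by voltage divider: V_A = 13.6 × 0.7850/(1.37 + 0.7850) = 4.954 V.
Branch current I = V_A/R_A = 4.954/2.19 = 2.262 mA.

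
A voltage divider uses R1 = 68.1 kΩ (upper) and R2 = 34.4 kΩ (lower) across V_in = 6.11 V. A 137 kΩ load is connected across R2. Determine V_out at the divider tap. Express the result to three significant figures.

V_out ≈ 1.76 V

The load sits in parallel with R2, giving an effective lower resistance R2' = R2·R_L/(R2+R_L) = 27.50 kΩ.
Now apply the divider: V_out = 6.11 × 0.2876 = 1.757 V.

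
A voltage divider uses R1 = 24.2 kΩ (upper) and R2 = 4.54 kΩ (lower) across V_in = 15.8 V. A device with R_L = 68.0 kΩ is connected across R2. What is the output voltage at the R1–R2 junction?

R2 ‖ R_L = (4.54 × 68.0)/(4.54 + 68.0) = 4.256 kΩ.
Then V_out = V_in · R2'/(R1 + R2') = 15.8 × 4.256/28.46 = 2.363 V.

V_out ≈ 2.36 V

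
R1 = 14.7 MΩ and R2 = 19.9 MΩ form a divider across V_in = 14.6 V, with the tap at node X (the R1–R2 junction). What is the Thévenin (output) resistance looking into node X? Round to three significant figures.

With V_in suppressed (replaced by a short), R_th = R1 ‖ R2 = (14.70 × 19.9)/(14.70 + 19.9) = 8.455 MΩ.

R_th ≈ 8.45 MΩ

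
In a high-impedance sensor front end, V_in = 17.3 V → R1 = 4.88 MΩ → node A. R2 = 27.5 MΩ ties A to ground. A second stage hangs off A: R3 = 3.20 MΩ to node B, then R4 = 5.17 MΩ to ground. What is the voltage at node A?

V_A ≈ 9.83 V

Looking into the second stage from A: R3 + R4 = 8.370 MΩ appears in parallel with R2.
R2 ‖ (R3+R4) = 6.417 MΩ.
First divider: V_A = V_in · 6.417/(4.88 + 6.417) = 9.827 V.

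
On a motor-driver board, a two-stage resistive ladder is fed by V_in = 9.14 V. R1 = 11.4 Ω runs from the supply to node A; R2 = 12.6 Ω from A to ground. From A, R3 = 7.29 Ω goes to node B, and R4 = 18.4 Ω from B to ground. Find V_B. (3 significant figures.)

Looking into the second stage from A: R3 + R4 = 25.69 Ω appears in parallel with R2.
R2 ‖ (R3+R4) = 8.454 Ω.
V_A = 9.14 × 8.454/(11.4 + 8.454) = 3.892 V.
Stage 2 is unloaded, so V_B = V_A · R4/(R3+R4) = 3.892 × 18.4/25.69 = 2.787 V.

V_B ≈ 2.79 V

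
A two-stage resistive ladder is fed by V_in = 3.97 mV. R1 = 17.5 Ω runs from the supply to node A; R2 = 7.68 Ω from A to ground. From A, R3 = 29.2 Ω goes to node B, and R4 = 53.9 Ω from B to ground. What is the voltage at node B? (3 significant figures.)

V_B ≈ 0.738 mV

The second stage (R3 + R4 = 83.10 Ω) loads node A in parallel with R2.
R2 ‖ (R3+R4) = 7.030 Ω.
V_A = 3.97 × 7.030/(17.5 + 7.030) = 1.138 mV.
Then the unloaded second divider: V_B = V_A × R4/(R3+R4) = 1.138 × 0.6486 = 0.7380 mV.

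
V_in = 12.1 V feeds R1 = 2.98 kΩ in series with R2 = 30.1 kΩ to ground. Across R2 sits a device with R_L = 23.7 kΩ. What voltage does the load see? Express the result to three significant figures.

R2 ‖ R_L = (30.1 × 23.7)/(30.1 + 23.7) = 13.26 kΩ.
Then V_out = V_in · R2'/(R1 + R2') = 12.1 × 13.26/16.24 = 9.880 V.

V_out ≈ 9.88 V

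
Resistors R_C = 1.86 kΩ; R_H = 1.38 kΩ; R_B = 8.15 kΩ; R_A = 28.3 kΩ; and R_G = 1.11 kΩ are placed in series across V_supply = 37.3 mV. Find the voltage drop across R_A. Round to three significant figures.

Total series resistance ΣR = 1.86 + 1.38 + 8.15 + 28.3 + 1.11 = 40.80 kΩ.
V = V_supply · R/ΣR = 37.3 × 0.6936 = 25.87 mV.

V ≈ 25.9 mV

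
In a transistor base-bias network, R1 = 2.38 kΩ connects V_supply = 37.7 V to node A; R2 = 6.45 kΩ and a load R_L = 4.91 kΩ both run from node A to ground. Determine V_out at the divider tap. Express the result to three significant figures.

First combine the lower leg with the load: R2 ‖ R_L = 2.788 kΩ.
Now apply the divider: V_out = 37.7 × 0.5395 = 20.34 V.

V_out ≈ 20.3 V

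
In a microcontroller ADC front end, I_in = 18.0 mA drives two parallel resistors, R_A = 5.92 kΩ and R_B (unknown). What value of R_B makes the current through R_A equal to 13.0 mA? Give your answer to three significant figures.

R_B ≈ 15.4 kΩ

The fraction through R_A equals R_B/(R_A+R_B).
13.0/18.0 = R_B/(R_A + R_B) → R_B = R_A · (0.7222)/(1 − 0.7222) = 5.92 × 2.600 = 15.39 kΩ.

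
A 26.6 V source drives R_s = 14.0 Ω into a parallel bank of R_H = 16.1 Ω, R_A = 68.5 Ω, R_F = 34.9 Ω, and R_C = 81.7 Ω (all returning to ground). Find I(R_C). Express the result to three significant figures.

I ≈ 0.123 A

Parallel bank: R_p = 1/(1/16.1 + 1/68.5 + 1/34.9 + 1/81.7) = 8.503 Ω.
V_A by voltage divider: V_A = 26.6 × 8.503/(14.0 + 8.503) = 10.05 V.
I(R_C) = V_A / R_C = 10.05/81.7 = 0.1230 A.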